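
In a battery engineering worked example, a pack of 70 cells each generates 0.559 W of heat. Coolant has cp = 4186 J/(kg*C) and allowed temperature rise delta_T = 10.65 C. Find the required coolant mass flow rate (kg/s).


Step 1: Total heat Q = 70 * 0.559 W = 39.13 W
Step 2: denom = cp * dT = 4186 * 10.65 = 44581
Step 3: m_dot = 39.13 / 44581 = 8.777e-04 kg/s

8.777e-04 kg/s


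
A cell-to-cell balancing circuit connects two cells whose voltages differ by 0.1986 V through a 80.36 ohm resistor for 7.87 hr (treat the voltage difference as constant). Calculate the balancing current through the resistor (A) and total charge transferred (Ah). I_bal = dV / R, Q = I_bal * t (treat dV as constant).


First, Ohm's law: I_bal = 0.1986 V / 80.36 ohm = 0.0024714 A
Then Q = I * t = 0.0024714 A * 7.87 hr = 0.01945 Ah

I=0.0024714 A, Q=0.01945 Ah


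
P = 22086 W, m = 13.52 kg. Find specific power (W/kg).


SP = P / m = 22086 / 13.52 = 1634 W/kg

1634 W/kg


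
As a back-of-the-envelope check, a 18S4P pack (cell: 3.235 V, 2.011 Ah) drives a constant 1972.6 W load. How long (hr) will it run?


Step 1: E_pack = Ns * V_cell * Np * C_cell = 18 * 3.235 * 4 * 2.011 = 468.4 Wh
Step 2: t = E_pack / P = 468.4 / 1972.6 = 0.2375 hr

0.2375 hr


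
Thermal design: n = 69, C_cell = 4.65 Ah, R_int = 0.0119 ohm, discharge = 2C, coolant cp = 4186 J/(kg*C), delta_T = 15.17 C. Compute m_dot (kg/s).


Step 1: I = 2 * 4.65 = 9.3 A
Step 2: Q_cell = I^2 * R = 9.3^2 * 0.0119 = 1.0292 W
Step 3: Q_total = 69 * 1.0292 = 71.015 W
Step 4: m_dot = Q_total / (cp * dT) = 71.015 / (4186 * 15.17) = 0.001118 kg/s

0.001118 kg/s


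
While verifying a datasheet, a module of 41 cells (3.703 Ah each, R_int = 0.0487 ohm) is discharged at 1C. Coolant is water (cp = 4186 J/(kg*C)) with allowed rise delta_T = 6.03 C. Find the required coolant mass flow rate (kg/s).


Step 1: I = 1 * 3.703 = 3.703 A
Step 2: Q_cell = I^2 * R = 3.703^2 * 0.0487 = 0.66778 W
Step 3: Q_total = 41 * 0.66778 = 27.379 W
Step 4: m_dot = Q_total / (cp * dT) = 27.379 / (4186 * 6.03) = 0.001085 kg/s

0.001085 kg/s


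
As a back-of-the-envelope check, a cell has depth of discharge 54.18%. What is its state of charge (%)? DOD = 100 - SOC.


SOC = 100 - DOD = 100 - 54.18 = 45.82%

45.82%


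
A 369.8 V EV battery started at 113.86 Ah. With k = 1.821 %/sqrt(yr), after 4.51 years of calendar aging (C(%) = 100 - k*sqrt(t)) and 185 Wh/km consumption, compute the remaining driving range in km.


Step 1: capacity retention = 100 - 1.821 * sqrt(4.51) = 100 - 1.821 * 2.1237 = 96.133%
Step 2: C_now = 113.86 * 96.133/100 = 109.46 Ah
Step 3: E_pack = V * C_now = 369.8 * 109.46 = 40478 Wh
Step 4: range = E_pack / consumption = 40478 / 185 = 218.8 km

218.8 km


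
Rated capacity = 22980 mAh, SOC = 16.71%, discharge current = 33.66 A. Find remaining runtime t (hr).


Convert: C_total = 22980 mAh = 22.98 Ah
Step 1: remaining = SOC/100 * C_total = 16.71/100 * 22.98 = 3.84 Ah
Step 2: t = remaining / I = 3.84 / 33.66 = 0.1141 hr

0.1141 hr


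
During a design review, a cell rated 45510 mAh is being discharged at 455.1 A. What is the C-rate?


Convert: capacity = 45510 mAh = 45.51 Ah
C_rate = I / capacity = 455.1 / 45.51 = 10C

10C


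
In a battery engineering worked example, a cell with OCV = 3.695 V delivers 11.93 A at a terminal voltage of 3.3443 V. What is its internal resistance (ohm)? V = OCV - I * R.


R = (OCV - V) / I = (3.695 - 3.3443) / 11.93 = 0.02940 ohm

0.02940 ohm


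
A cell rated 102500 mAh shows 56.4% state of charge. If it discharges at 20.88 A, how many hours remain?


Convert: C_total = 102500 mAh = 102.5 Ah
Step 1: remaining = SOC/100 * C_total = 56.4/100 * 102.5 = 57.81 Ah
Step 2: t = remaining / I = 57.81 / 20.88 = 2.769 hr

2.769 hr


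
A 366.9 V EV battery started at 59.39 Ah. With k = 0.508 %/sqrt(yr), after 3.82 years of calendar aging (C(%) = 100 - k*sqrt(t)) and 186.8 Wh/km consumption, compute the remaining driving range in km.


Step 1: capacity retention = 100 - 0.508 * sqrt(3.82) = 100 - 0.508 * 1.9545 = 99.007%
Step 2: C_now = 59.39 * 99.007/100 = 58.8 Ah
Step 3: E_pack = V * C_now = 366.9 * 58.8 = 21574 Wh
Step 4: range = E_pack / consumption = 21574 / 186.8 = 115.5 km

115.5 km


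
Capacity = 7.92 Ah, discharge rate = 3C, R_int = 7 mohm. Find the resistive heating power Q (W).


Convert: R = 7 mohm = 0.007 ohm
Step 1: I = C_rate * capacity = 3 * 7.92 = 23.76 A
Step 2: Q = I^2 * R = 23.76^2 * 0.007 = 564.54 * 0.007 = 3.952 W

3.952 W


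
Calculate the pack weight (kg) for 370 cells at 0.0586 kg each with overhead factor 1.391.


Cell mass sum = 370 * 0.0586 = 21.682 kg
With overhead 1.391: m_pack = 21.682 * 1.391 = 30.16 kg

30.16 kg


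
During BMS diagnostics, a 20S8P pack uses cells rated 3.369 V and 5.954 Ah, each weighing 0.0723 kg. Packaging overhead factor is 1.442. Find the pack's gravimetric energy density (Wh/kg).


Step 1: V_pack = 20 * 3.369 = 67.38 V
Step 2: C_pack = 8 * 5.954 = 47.632 Ah
Step 3: E_pack = V_pack * C_pack = 67.38 * 47.632 = 3209.4 Wh
Step 4: m_pack = 20 * 8 * 0.0723 * 1.442 = 16.681 kg
Step 5: ED = E_pack / m_pack = 3209.4 / 16.681 = 192.4 Wh/kg

192.4 Wh/kg


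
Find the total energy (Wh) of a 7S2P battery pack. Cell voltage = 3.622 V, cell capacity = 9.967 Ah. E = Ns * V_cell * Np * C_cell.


E = Ns * Vcell * Np * Ccell = 7 * 3.622 * 2 * 9.967 = 505.4 Wh

505.4 Wh


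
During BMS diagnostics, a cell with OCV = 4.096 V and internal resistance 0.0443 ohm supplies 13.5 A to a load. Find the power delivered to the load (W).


Step 1: V_terminal = OCV - I*R = 4.096 - 13.5 * 0.0443 = 3.498 V
Step 2: P_out = V_terminal * I = 3.498 * 13.5 = 47.22 W

47.22 W


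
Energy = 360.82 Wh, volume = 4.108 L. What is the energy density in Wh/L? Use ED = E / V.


ED = E / V = 360.82 / 4.108 = 87.83 Wh/L

87.83 Wh/L


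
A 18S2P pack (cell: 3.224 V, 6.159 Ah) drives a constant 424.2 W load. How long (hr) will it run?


Step 1: E_pack = Ns * V_cell * Np * C_cell = 18 * 3.224 * 2 * 6.159 = 714.84 Wh
Step 2: t = E_pack / P = 714.84 / 424.2 = 1.685 hr

1.685 hr


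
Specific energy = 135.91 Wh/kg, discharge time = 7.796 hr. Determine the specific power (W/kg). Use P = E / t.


Specific power = 135.91 Wh/kg / 7.796 hr = 17.43 W/kg

17.43 W/kg


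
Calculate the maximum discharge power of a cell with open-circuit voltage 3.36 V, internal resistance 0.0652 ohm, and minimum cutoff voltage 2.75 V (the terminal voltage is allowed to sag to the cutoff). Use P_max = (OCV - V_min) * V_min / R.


P_max = (OCV - V_min) * V_min / R = (3.36 - 2.75) * 2.75 / 0.0652 = 0.61 * 2.75 / 0.0652 = 25.73 W

25.73 W


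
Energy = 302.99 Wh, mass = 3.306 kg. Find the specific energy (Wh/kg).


Specific energy = 302.99 Wh / 3.306 kg = 91.65 Wh/kg

91.65 Wh/kg


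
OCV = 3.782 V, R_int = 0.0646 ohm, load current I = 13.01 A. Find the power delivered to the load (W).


Step 1: V_terminal = OCV - I*R = 3.782 - 13.01 * 0.0646 = 2.9416 V
Step 2: P_out = V_terminal * I = 2.9416 * 13.01 = 38.27 W

38.27 W


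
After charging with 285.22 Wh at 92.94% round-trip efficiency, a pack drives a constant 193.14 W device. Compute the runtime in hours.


Step 1: E_discharge = eta/100 * E_charge = 92.94/100 * 285.22 = 265.08 Wh
Step 2: t = E_discharge / P = 265.08 / 193.14 = 1.372 hr

1.372 hr


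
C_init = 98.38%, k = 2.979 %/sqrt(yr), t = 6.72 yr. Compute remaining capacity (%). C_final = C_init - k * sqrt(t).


sqrt(t) = sqrt(6.72) = 2.5923
C_final = 98.38 - 2.979 * 2.5923 = 90.66%

90.66%


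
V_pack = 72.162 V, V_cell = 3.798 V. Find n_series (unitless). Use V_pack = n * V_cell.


n = V_pack / V_cell = 72.162 / 3.798 = 19

19


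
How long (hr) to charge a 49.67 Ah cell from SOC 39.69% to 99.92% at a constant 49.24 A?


delta_Ah = 49.67 * (99.92 - 39.69) / 100 = 29.916 Ah
t = delta_Ah / I = 29.916 / 49.24 = 0.6076 hr

0.6076 hr


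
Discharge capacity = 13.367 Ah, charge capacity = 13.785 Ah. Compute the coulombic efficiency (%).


Coulombic efficiency = 13.367/13.785 * 100% = 96.97%

96.97%


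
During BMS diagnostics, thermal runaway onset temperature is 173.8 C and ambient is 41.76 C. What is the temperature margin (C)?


margin = T_onset - T_ambient = 173.8 - 41.76 = 132.04 C

132.04 C


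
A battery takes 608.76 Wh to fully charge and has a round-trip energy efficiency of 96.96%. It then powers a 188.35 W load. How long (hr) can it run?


Step 1: E_discharge = eta/100 * E_charge = 96.96/100 * 608.76 = 590.25 Wh
Step 2: t = E_discharge / P = 590.25 / 188.35 = 3.134 hr

3.134 hr


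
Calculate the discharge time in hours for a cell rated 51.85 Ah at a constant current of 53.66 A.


Runtime = 51.85 Ah / 53.66 A = 0.9663 hr

0.9663 hr


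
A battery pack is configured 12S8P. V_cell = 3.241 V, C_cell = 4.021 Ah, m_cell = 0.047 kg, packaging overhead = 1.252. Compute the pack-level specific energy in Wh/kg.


Step 1: V_pack = 12 * 3.241 = 38.892 V
Step 2: C_pack = 8 * 4.021 = 32.168 Ah
Step 3: E_pack = V_pack * C_pack = 38.892 * 32.168 = 1251.1 Wh
Step 4: m_pack = 12 * 8 * 0.047 * 1.252 = 5.649 kg
Step 5: ED = E_pack / m_pack = 1251.1 / 5.649 = 221.5 Wh/kg

221.5 Wh/kg


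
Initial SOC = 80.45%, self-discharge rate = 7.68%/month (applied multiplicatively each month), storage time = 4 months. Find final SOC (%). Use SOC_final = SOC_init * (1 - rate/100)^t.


decay = (1 - 7.68/100)^4 = 0.72641
SOC_final = 80.45 * 0.72641 = 58.44%

58.44%


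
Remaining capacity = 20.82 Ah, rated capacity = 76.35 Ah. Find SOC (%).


SOC = (remaining / total) * 100 = (20.82 / 76.35) * 100 = 27.27%

27.27%


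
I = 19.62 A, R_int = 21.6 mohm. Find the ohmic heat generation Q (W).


Convert: R = 21.6 mohm = 0.0216 ohm
Q = I^2 * R = 19.62^2 * 0.0216 = 8.315 W

8.315 W


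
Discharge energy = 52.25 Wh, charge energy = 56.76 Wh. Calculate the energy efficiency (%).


Round-trip efficiency = 52.25/56.76 * 100% = 92.05%

92.05%


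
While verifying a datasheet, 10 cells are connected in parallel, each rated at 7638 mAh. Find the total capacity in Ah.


Convert: C_cell = 7638 mAh = 7.638 Ah
C_total = 10 * 7.638 = 76.38 Ah

76.38 Ah


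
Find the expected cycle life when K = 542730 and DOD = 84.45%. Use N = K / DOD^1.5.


DOD^1.5 = 776.07
N = K / DOD^1.5 = 542730 / 776.07 = 699.3

699.3 cycles


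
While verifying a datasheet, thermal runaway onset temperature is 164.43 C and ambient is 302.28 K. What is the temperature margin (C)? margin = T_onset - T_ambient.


Convert: T_ambient = 302.28 K = 29.13 C
margin = 164.43 - 29.13 = 135.3 C

135.3 C


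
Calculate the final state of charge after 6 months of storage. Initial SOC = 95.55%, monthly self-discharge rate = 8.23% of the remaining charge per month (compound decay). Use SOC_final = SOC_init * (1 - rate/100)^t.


Monthly retention factor = 1 - 8.23/100 = 0.9177
Over 6 months: factor^6 = 0.59732
SOC_final = 95.55 * 0.59732 = 57.07%

57.07%


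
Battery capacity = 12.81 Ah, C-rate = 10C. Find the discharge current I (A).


At 10C: I = 10 * 12.81 Ah = 128.1 A

128.1 A


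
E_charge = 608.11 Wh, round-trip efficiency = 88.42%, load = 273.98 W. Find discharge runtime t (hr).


Step 1: E_discharge = eta/100 * E_charge = 88.42/100 * 608.11 = 537.69 Wh
Step 2: t = E_discharge / P = 537.69 / 273.98 = 1.963 hr

1.963 hr


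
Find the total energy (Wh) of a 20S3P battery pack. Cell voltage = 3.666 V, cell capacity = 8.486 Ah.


E = Ns * Vcell * Np * Ccell = 20 * 3.666 * 3 * 8.486 = 1867 Wh

1867 Wh


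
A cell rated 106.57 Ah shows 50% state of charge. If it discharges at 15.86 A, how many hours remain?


Step 1: remaining = SOC/100 * C_total = 50/100 * 106.57 = 53.285 Ah
Step 2: t = remaining / I = 53.285 / 15.86 = 3.360 hr

3.360 hr


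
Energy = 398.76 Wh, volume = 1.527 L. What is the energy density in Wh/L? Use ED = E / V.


ED = E / V = 398.76 / 1.527 = 261.1 Wh/L

261.1 Wh/L


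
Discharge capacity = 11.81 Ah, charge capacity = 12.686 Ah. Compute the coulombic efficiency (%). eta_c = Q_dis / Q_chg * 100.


Coulombic efficiency = 11.81/12.686 * 100% = 93.09%

93.09%


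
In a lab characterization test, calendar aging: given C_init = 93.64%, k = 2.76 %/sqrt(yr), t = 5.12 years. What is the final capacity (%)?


sqrt(t) = sqrt(5.12) = 2.2627
C_final = 93.64 - 2.76 * 2.2627 = 87.39%

87.39%


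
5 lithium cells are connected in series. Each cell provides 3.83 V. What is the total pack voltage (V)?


Series voltages add: 5 * 3.83 V = 19.15 V

19.15 V


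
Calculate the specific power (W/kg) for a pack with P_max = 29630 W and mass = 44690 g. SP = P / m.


Convert: m = 44690 g = 44.69 kg
Specific power = 29630 W / 44.69 kg = 663.0 W/kg

663.0 W/kg


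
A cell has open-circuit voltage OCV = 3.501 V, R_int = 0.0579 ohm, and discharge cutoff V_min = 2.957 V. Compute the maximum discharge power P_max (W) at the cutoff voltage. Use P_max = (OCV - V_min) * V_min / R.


dV = OCV - V_min = 0.544 V (so I_max = dV / R)
P_max = dV * V_min / R = 0.544 * 2.957 / 0.0579 = 27.78 W

27.78 W


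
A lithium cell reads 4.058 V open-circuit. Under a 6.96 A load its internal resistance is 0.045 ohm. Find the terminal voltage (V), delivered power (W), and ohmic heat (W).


Step 1: V_terminal = OCV - I*R = 4.058 - 6.96 * 0.045 = 3.7448 V
Step 2: P_out = V_terminal * I = 3.7448 * 6.96 = 26.06 W
Step 3: Q = I^2 * R = 6.96^2 * 0.045 = 2.180 W

V=3.7448 V, P=26.06 W, Q=2.180 W


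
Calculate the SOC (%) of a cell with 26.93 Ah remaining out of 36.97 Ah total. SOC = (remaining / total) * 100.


SOC% = 26.93 / 36.97 * 100 = 72.84%

72.84%


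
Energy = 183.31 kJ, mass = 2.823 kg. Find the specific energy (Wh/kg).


Convert: E = 183.31 kJ = 50.919 Wh
ED = E / m = 50.919 / 2.823 = 18.04 Wh/kg

18.04 Wh/kg


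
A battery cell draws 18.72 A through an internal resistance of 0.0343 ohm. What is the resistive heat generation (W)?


Q = I^2 * R = 18.72^2 * 0.0343 = 12.02 W

12.02 W


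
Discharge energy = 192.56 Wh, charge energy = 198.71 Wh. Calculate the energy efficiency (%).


eta_e = E_dis / E_chg * 100 = 192.56 / 198.71 * 100 = 96.91%

96.91%


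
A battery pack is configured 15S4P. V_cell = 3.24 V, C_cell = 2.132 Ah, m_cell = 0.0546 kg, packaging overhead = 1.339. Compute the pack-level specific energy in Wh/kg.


Step 1: V_pack = 15 * 3.24 = 48.6 V
Step 2: C_pack = 4 * 2.132 = 8.528 Ah
Step 3: E_pack = V_pack * C_pack = 48.6 * 8.528 = 414.46 Wh
Step 4: m_pack = 15 * 4 * 0.0546 * 1.339 = 4.3866 kg
Step 5: ED = E_pack / m_pack = 414.46 / 4.3866 = 94.48 Wh/kg

94.48 Wh/kg


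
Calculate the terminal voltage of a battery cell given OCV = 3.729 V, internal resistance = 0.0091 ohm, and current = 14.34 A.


IR drop = 14.34 * 0.0091 = 0.13049 V
V = 3.729 - 0.13049 = 3.599 V

3.599 V


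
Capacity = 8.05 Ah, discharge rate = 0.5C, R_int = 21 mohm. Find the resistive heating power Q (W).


Convert: R = 21 mohm = 0.021 ohm
Step 1: I = C_rate * capacity = 0.5 * 8.05 = 4.025 A
Step 2: Q = I^2 * R = 4.025^2 * 0.021 = 16.201 * 0.021 = 0.3402 W

0.3402 W


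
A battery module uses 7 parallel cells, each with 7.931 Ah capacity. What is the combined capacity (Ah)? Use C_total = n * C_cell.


C_total = 7 * 7.931 = 55.517 Ah

55.517 Ah


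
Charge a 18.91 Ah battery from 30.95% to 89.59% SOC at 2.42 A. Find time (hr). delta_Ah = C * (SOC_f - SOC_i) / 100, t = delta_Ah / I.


Step 1: dSOC = 89.59% - 30.95% = 58.64%
Step 2: delta_Ah = 18.91 * 58.64 / 100 = 11.089 Ah
Step 3: t = 11.089 / 2.42 = 4.582 hr

4.582 hr


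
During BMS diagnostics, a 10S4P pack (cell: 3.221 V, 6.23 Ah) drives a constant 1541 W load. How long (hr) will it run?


Step 1: E_pack = Ns * V_cell * Np * C_cell = 10 * 3.221 * 4 * 6.23 = 802.67 Wh
Step 2: t = E_pack / P = 802.67 / 1541 = 0.5209 hr

0.5209 hr


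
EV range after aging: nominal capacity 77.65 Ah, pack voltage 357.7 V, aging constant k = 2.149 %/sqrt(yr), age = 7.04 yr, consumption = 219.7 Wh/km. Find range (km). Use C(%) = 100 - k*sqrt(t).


Step 1: capacity retention = 100 - 2.149 * sqrt(7.04) = 100 - 2.149 * 2.6533 = 94.298%
Step 2: C_now = 77.65 * 94.298/100 = 73.222 Ah
Step 3: E_pack = V * C_now = 357.7 * 73.222 = 26192 Wh
Step 4: range = E_pack / consumption = 26192 / 219.7 = 119.2 km

119.2 km


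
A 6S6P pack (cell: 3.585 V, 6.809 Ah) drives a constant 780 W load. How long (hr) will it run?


Step 1: E_pack = Ns * V_cell * Np * C_cell = 6 * 3.585 * 6 * 6.809 = 878.77 Wh
Step 2: t = E_pack / P = 878.77 / 780 = 1.127 hr

1.127 hr


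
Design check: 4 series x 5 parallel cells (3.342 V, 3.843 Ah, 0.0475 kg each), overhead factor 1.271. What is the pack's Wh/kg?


Step 1: V_pack = 4 * 3.342 = 13.368 V
Step 2: C_pack = 5 * 3.843 = 19.215 Ah
Step 3: E_pack = V_pack * C_pack = 13.368 * 19.215 = 256.87 Wh
Step 4: m_pack = 4 * 5 * 0.0475 * 1.271 = 1.2075 kg
Step 5: ED = E_pack / m_pack = 256.87 / 1.2075 = 212.7 Wh/kg

212.7 Wh/kg


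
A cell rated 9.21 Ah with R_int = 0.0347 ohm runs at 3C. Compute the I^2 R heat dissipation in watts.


Step 1: I = C_rate * capacity = 3 * 9.21 = 27.63 A
Step 2: Q = I^2 * R = 27.63^2 * 0.0347 = 763.42 * 0.0347 = 26.49 W

26.49 W


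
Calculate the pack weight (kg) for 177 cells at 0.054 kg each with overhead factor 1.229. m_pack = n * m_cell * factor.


m_pack = n * m_cell * overhead = 177 * 0.054 * 1.229 = 11.75 kg

11.75 kg


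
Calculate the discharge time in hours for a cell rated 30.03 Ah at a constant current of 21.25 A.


Runtime = 30.03 Ah / 21.25 A = 1.413 hr

1.413 hr


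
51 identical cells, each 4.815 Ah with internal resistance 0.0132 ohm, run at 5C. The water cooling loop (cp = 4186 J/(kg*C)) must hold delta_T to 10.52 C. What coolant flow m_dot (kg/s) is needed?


Step 1: I = 5 * 4.815 = 24.075 A
Step 2: Q_cell = I^2 * R = 24.075^2 * 0.0132 = 7.6508 W
Step 3: Q_total = 51 * 7.6508 = 390.19 W
Step 4: m_dot = Q_total / (cp * dT) = 390.19 / (4186 * 10.52) = 0.008861 kg/s

0.008861 kg/s


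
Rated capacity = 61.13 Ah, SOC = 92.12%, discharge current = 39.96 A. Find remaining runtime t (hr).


Step 1: remaining = SOC/100 * C_total = 92.12/100 * 61.13 = 56.313 Ah
Step 2: t = remaining / I = 56.313 / 39.96 = 1.409 hr

1.409 hr


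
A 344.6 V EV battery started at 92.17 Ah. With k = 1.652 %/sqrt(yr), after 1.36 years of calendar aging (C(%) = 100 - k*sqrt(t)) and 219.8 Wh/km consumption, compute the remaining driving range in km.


Step 1: capacity retention = 100 - 1.652 * sqrt(1.36) = 100 - 1.652 * 1.1662 = 98.073%
Step 2: C_now = 92.17 * 98.073/100 = 90.394 Ah
Step 3: E_pack = V * C_now = 344.6 * 90.394 = 31150 Wh
Step 4: range = E_pack / consumption = 31150 / 219.8 = 141.7 km

141.7 km


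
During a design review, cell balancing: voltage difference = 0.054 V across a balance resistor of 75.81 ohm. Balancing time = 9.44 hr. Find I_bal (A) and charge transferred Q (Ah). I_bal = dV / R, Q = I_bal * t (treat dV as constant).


I_bal = dV / R = 0.054 / 75.81 = 7.1231e-04 A
Q = I_bal * t = 7.1231e-04 * 9.44 = 0.006724 Ah

I=7.1231e-04 A, Q=0.006724 Ah


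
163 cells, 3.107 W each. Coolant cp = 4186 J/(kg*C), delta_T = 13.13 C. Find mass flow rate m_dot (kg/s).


Q_total = 163 * 3.107 = 506.44 W
m_dot = Q_total / (cp * dT) = 506.44 / (4186 * 13.13) = 0.009214 kg/s

0.009214 kg/s


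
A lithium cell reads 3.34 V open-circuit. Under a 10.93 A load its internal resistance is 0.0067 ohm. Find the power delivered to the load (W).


Step 1: V_terminal = OCV - I*R = 3.34 - 10.93 * 0.0067 = 3.2668 V
Step 2: P_out = V_terminal * I = 3.2668 * 10.93 = 35.71 W

35.71 W


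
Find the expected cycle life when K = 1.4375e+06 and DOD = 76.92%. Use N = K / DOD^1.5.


DOD^1.5 = 674.62
N = K / DOD^1.5 = 1.4375e+06 / 674.62 = 2131

2131 cycles


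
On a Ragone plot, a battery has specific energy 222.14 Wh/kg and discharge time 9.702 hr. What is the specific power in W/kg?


P_specific = E / t = 222.14 / 9.702 = 22.90 W/kg

22.90 W/kg


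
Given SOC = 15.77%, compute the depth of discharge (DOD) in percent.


Complement of SOC: DOD = 100% - 15.77% = 84.23%

84.23%


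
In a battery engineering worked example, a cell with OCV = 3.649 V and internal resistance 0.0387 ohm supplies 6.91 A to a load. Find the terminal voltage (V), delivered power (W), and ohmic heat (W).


Step 1: V_terminal = OCV - I*R = 3.649 - 6.91 * 0.0387 = 3.3816 V
Step 2: P_out = V_terminal * I = 3.3816 * 6.91 = 23.37 W
Step 3: Q = I^2 * R = 6.91^2 * 0.0387 = 1.848 W

V=3.3816 V, P=23.37 W, Q=1.848 W


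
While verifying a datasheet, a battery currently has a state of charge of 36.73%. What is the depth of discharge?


DOD = 100 - SOC = 100 - 36.73 = 63.27%

63.27%


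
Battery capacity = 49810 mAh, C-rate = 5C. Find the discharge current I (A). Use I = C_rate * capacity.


Convert: capacity = 49810 mAh = 49.81 Ah
I = C_rate * capacity = 5 * 49.81 = 249.05 A

249.05 A


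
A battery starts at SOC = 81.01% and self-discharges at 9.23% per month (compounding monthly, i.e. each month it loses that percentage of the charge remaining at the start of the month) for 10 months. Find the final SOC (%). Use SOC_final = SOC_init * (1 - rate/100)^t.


Monthly retention factor = 1 - 9.23/100 = 0.9077
Over 10 months: factor^10 = 0.37968
SOC_final = 81.01 * 0.37968 = 30.76%

30.76%


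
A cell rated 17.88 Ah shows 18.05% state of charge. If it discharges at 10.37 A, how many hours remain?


Step 1: remaining = SOC/100 * C_total = 18.05/100 * 17.88 = 3.2273 Ah
Step 2: t = remaining / I = 3.2273 / 10.37 = 0.3112 hr

0.3112 hr


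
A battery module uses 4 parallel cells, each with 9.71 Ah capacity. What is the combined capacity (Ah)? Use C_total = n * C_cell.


C_total = 4 * 9.71 = 38.84 Ah

38.84 Ah


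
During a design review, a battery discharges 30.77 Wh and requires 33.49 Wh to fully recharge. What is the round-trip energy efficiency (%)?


eta_e = E_dis / E_chg * 100 = 30.77 / 33.49 * 100 = 91.88%

91.88%


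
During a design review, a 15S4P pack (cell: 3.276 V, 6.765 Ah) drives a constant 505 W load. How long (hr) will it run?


Step 1: E_pack = Ns * V_cell * Np * C_cell = 15 * 3.276 * 4 * 6.765 = 1329.7 Wh
Step 2: t = E_pack / P = 1329.7 / 505 = 2.633 hr

2.633 hr


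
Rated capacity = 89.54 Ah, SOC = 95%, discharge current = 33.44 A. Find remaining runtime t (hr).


Step 1: remaining = SOC/100 * C_total = 95/100 * 89.54 = 85.063 Ah
Step 2: t = remaining / I = 85.063 / 33.44 = 2.544 hr

2.544 hr


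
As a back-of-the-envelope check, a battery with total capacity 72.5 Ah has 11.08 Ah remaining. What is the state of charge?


SOC% = 11.08 / 72.5 * 100 = 15.28%

15.28%


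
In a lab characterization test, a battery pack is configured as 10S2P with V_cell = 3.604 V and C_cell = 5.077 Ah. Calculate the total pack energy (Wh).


E = Ns * Vcell * Np * Ccell = 10 * 3.604 * 2 * 5.077 = 366.0 Wh

366.0 Wh


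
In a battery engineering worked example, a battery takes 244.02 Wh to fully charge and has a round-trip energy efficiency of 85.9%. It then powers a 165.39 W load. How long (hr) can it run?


Step 1: E_discharge = eta/100 * E_charge = 85.9/100 * 244.02 = 209.61 Wh
Step 2: t = E_discharge / P = 209.61 / 165.39 = 1.267 hr

1.267 hr


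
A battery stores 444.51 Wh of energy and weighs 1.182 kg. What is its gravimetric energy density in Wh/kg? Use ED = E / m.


ED = E / m = 444.51 / 1.182 = 376.1 Wh/kg

376.1 Wh/kg


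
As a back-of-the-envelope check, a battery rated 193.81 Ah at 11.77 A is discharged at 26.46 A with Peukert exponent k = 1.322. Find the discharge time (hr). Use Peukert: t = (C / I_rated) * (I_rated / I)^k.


t_rated = C / I_rated = 193.81 / 11.77 = 16.466 hr
(I_rated/I)^k = (0.44482)^1.322 = 0.34269
t = t_rated * (I_rated/I)^k = 16.466 * 0.34269 = 5.643 hr

5.643 hr


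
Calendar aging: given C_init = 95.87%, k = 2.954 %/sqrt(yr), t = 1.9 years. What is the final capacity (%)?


sqrt(t) = sqrt(1.9) = 1.3784
C_final = 95.87 - 2.954 * 1.3784 = 91.80%

91.80%


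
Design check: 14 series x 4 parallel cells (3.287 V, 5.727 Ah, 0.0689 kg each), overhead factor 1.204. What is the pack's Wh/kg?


Step 1: V_pack = 14 * 3.287 = 46.018 V
Step 2: C_pack = 4 * 5.727 = 22.908 Ah
Step 3: E_pack = V_pack * C_pack = 46.018 * 22.908 = 1054.2 Wh
Step 4: m_pack = 14 * 4 * 0.0689 * 1.204 = 4.6455 kg
Step 5: ED = E_pack / m_pack = 1054.2 / 4.6455 = 226.9 Wh/kg

226.9 Wh/kg


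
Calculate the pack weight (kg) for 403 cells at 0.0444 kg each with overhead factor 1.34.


Cell mass sum = 403 * 0.0444 = 17.893 kg
With overhead 1.34: m_pack = 17.893 * 1.34 = 23.98 kg

23.98 kg


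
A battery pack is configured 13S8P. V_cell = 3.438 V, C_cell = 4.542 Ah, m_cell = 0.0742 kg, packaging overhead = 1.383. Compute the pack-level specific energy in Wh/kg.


Step 1: V_pack = 13 * 3.438 = 44.694 V
Step 2: C_pack = 8 * 4.542 = 36.336 Ah
Step 3: E_pack = V_pack * C_pack = 44.694 * 36.336 = 1624 Wh
Step 4: m_pack = 13 * 8 * 0.0742 * 1.383 = 10.672 kg
Step 5: ED = E_pack / m_pack = 1624 / 10.672 = 152.2 Wh/kg

152.2 Wh/kg


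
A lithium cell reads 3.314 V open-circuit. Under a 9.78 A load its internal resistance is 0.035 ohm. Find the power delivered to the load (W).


Step 1: V_terminal = OCV - I*R = 3.314 - 9.78 * 0.035 = 2.9717 V
Step 2: P_out = V_terminal * I = 2.9717 * 9.78 = 29.06 W

29.06 W


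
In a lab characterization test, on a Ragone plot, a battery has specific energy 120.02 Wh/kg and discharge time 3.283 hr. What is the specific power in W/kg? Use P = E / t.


P_specific = E / t = 120.02 / 3.283 = 36.56 W/kg

36.56 W/kg


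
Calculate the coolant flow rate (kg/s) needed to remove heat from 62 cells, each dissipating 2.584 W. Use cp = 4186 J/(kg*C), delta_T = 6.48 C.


Step 1: Total heat Q = 62 * 2.584 W = 160.21 W
Step 2: denom = cp * dT = 4186 * 6.48 = 27125
Step 3: m_dot = 160.21 / 27125 = 0.005906 kg/s

0.005906 kg/s


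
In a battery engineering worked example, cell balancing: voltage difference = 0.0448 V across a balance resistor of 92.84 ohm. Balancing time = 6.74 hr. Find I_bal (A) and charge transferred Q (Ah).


I_bal = dV / R = 0.0448 / 92.84 = 4.8255e-04 A
Q = I_bal * t = 4.8255e-04 * 6.74 = 0.003252 Ah

I=4.8255e-04 A, Q=0.003252 Ah


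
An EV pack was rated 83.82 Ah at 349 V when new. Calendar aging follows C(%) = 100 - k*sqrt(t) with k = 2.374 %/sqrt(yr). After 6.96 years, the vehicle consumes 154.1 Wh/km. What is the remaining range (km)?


Step 1: capacity retention = 100 - 2.374 * sqrt(6.96) = 100 - 2.374 * 2.6382 = 93.737%
Step 2: C_now = 83.82 * 93.737/100 = 78.57 Ah
Step 3: E_pack = V * C_now = 349 * 78.57 = 27421 Wh
Step 4: range = E_pack / consumption = 27421 / 154.1 = 177.9 km

177.9 km


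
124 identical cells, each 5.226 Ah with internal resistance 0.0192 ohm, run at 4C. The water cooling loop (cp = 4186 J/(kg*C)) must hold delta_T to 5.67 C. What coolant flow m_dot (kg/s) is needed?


Step 1: I = 4 * 5.226 = 20.904 A
Step 2: Q_cell = I^2 * R = 20.904^2 * 0.0192 = 8.39 W
Step 3: Q_total = 124 * 8.39 = 1040.4 W
Step 4: m_dot = Q_total / (cp * dT) = 1040.4 / (4186 * 5.67) = 0.04383 kg/s

0.04383 kg/s


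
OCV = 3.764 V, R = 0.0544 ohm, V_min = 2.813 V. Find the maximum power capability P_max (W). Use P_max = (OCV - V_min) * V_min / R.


P_max = (OCV - V_min) * V_min / R = (3.764 - 2.813) * 2.813 / 0.0544 = 0.951 * 2.813 / 0.0544 = 49.18 W

49.18 W


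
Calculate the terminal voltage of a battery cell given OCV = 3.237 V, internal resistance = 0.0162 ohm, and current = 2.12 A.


IR drop = 2.12 * 0.0162 = 0.034344 V
V = 3.237 - 0.034344 = 3.203 V

3.203 V


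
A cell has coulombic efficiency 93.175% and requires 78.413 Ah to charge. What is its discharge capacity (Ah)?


Q_dis = eta/100 * Q_chg = 93.175/100 * 78.413 = 73.06 Ah

73.06 Ah


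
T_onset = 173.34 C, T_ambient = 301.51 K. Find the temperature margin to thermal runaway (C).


Convert: T_ambient = 301.51 K = 28.36 C
margin = 173.34 - 28.36 = 144.98 C

144.98 C


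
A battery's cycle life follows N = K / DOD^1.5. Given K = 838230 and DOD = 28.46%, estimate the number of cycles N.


DOD^1.5 = 151.83
N = K / DOD^1.5 = 838230 / 151.83 = 5521

5521 cycles


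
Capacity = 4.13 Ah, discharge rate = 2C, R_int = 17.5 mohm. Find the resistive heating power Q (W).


Convert: R = 17.5 mohm = 0.0175 ohm
Step 1: I = C_rate * capacity = 2 * 4.13 = 8.26 A
Step 2: Q = I^2 * R = 8.26^2 * 0.0175 = 68.228 * 0.0175 = 1.194 W

1.194 W


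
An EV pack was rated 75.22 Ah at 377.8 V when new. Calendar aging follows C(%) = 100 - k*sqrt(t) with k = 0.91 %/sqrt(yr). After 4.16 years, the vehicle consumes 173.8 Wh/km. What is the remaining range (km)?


Step 1: capacity retention = 100 - 0.91 * sqrt(4.16) = 100 - 0.91 * 2.0396 = 98.144%
Step 2: C_now = 75.22 * 98.144/100 = 73.824 Ah
Step 3: E_pack = V * C_now = 377.8 * 73.824 = 27891 Wh
Step 4: range = E_pack / consumption = 27891 / 173.8 = 160.5 km

160.5 km


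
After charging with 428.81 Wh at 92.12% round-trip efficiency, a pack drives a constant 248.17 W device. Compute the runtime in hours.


Step 1: E_discharge = eta/100 * E_charge = 92.12/100 * 428.81 = 395.02 Wh
Step 2: t = E_discharge / P = 395.02 / 248.17 = 1.592 hr

1.592 hr


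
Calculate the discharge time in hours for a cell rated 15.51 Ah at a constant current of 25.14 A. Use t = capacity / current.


Runtime = 15.51 Ah / 25.14 A = 0.6169 hr

0.6169 hr


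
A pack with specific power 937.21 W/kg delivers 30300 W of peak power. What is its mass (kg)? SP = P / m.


m = P / SP = 30300 / 937.21 = 32.33 kg

32.33 kg


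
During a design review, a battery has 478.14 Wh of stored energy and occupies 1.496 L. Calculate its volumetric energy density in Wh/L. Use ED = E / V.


Volumetric ED = 478.14 Wh / 1.496 L = 319.6 Wh/L

319.6 Wh/L


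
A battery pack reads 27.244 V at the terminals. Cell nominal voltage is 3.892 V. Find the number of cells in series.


n = V_pack / V_cell = 27.244 / 3.892 = 7

7


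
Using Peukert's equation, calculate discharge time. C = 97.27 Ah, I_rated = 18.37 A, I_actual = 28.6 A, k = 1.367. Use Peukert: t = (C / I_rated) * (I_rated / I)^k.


Step 1: t_rated = C / I_rated = 97.27 / 18.37 = 5.295 hr
Step 2: ratio = 18.37 / 28.6 = 0.64231
Step 3: ratio^k = 0.64231^1.367 = 0.54599
Step 4: t = t_rated * ratio^k = 5.295 * 0.54599 = 2.891 hr

2.891 hr


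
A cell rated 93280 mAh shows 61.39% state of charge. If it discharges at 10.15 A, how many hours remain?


Convert: C_total = 93280 mAh = 93.28 Ah
Step 1: remaining = SOC/100 * C_total = 61.39/100 * 93.28 = 57.265 Ah
Step 2: t = remaining / I = 57.265 / 10.15 = 5.642 hr

5.642 hr


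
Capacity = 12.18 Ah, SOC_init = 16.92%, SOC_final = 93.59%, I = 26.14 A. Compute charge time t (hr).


Step 1: dSOC = 93.59% - 16.92% = 76.67%
Step 2: delta_Ah = 12.18 * 76.67 / 100 = 9.3384 Ah
Step 3: t = 9.3384 / 26.14 = 0.3572 hr

0.3572 hr


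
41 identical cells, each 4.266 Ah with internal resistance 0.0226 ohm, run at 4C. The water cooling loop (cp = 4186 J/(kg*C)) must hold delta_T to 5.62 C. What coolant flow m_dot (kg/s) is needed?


Step 1: I = 4 * 4.266 = 17.064 A
Step 2: Q_cell = I^2 * R = 17.064^2 * 0.0226 = 6.5807 W
Step 3: Q_total = 41 * 6.5807 = 269.81 W
Step 4: m_dot = Q_total / (cp * dT) = 269.81 / (4186 * 5.62) = 0.01147 kg/s

0.01147 kg/s


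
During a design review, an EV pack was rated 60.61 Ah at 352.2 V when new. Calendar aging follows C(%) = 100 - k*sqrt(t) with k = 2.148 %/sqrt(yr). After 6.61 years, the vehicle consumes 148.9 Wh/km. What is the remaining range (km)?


Step 1: capacity retention = 100 - 2.148 * sqrt(6.61) = 100 - 2.148 * 2.571 = 94.477%
Step 2: C_now = 60.61 * 94.477/100 = 57.263 Ah
Step 3: E_pack = V * C_now = 352.2 * 57.263 = 20168 Wh
Step 4: range = E_pack / consumption = 20168 / 148.9 = 135.4 km

135.4 km


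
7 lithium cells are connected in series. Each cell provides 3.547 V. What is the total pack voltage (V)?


Series voltages add: 7 * 3.547 V = 24.829 V

24.829 V


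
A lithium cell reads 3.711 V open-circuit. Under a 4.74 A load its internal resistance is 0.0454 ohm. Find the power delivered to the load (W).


Step 1: V_terminal = OCV - I*R = 3.711 - 4.74 * 0.0454 = 3.4958 V
Step 2: P_out = V_terminal * I = 3.4958 * 4.74 = 16.57 W

16.57 W


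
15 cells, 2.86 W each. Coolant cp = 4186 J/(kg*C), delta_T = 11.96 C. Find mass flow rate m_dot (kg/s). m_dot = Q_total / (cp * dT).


Step 1: Total heat Q = 15 * 2.86 W = 42.9 W
Step 2: denom = cp * dT = 4186 * 11.96 = 50065
Step 3: m_dot = 42.9 / 50065 = 8.569e-04 kg/s

8.569e-04 kg/s


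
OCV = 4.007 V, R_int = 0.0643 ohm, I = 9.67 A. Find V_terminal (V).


V = OCV - I*R = 4.007 - 9.67 * 0.0643 = 3.385 V

3.385 V


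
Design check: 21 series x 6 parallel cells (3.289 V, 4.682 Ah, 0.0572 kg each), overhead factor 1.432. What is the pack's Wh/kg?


Step 1: V_pack = 21 * 3.289 = 69.069 V
Step 2: C_pack = 6 * 4.682 = 28.092 Ah
Step 3: E_pack = V_pack * C_pack = 69.069 * 28.092 = 1940.3 Wh
Step 4: m_pack = 21 * 6 * 0.0572 * 1.432 = 10.321 kg
Step 5: ED = E_pack / m_pack = 1940.3 / 10.321 = 188.0 Wh/kg

188.0 Wh/kg


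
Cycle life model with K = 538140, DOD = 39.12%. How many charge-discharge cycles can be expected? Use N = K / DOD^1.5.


DOD^1.5 = 244.68
N = K / DOD^1.5 = 538140 / 244.68 = 2199

2199 cycles


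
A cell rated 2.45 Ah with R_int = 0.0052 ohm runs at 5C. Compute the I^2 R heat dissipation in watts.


Step 1: I = C_rate * capacity = 5 * 2.45 = 12.25 A
Step 2: Q = I^2 * R = 12.25^2 * 0.0052 = 150.06 * 0.0052 = 0.7803 W

0.7803 W


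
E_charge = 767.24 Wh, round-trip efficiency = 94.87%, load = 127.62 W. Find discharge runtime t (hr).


Step 1: E_discharge = eta/100 * E_charge = 94.87/100 * 767.24 = 727.88 Wh
Step 2: t = E_discharge / P = 727.88 / 127.62 = 5.703 hr

5.703 hr


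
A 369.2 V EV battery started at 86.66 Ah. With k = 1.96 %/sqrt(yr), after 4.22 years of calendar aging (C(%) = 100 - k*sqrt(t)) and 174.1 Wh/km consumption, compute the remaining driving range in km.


Step 1: capacity retention = 100 - 1.96 * sqrt(4.22) = 100 - 1.96 * 2.0543 = 95.974%
Step 2: C_now = 86.66 * 95.974/100 = 83.171 Ah
Step 3: E_pack = V * C_now = 369.2 * 83.171 = 30707 Wh
Step 4: range = E_pack / consumption = 30707 / 174.1 = 176.4 km

176.4 km


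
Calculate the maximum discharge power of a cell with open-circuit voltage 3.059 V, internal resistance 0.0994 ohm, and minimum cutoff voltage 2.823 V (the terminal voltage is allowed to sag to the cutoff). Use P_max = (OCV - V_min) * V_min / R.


P_max = (OCV - V_min) * V_min / R = (3.059 - 2.823) * 2.823 / 0.0994 = 0.236 * 2.823 / 0.0994 = 6.702 W

6.702 W


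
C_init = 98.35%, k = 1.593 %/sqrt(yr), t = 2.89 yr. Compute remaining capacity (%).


sqrt(t) = sqrt(2.89) = 1.7
C_final = 98.35 - 1.593 * 1.7 = 95.64%

95.64%


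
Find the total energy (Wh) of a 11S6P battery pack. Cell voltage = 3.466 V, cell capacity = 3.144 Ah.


V_pack = 11 * 3.466 = 38.126 V
C_pack = 6 * 3.144 = 18.864 Ah
E = V_pack * C_pack = 38.126 * 18.864 = 719.2 Wh

719.2 Wh


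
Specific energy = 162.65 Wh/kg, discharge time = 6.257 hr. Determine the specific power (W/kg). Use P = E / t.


Specific power = 162.65 Wh/kg / 6.257 hr = 25.99 W/kg

25.99 W/kg


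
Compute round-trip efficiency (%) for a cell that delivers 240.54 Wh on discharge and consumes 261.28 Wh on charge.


eta_e = E_dis / E_chg * 100 = 240.54 / 261.28 * 100 = 92.06%

92.06%


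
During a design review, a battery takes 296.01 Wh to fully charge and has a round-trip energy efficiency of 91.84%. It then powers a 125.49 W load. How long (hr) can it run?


Step 1: E_discharge = eta/100 * E_charge = 91.84/100 * 296.01 = 271.86 Wh
Step 2: t = E_discharge / P = 271.86 / 125.49 = 2.166 hr

2.166 hr


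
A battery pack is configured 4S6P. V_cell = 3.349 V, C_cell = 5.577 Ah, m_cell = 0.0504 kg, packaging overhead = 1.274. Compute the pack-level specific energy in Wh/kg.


Step 1: V_pack = 4 * 3.349 = 13.396 V
Step 2: C_pack = 6 * 5.577 = 33.462 Ah
Step 3: E_pack = V_pack * C_pack = 13.396 * 33.462 = 448.26 Wh
Step 4: m_pack = 4 * 6 * 0.0504 * 1.274 = 1.541 kg
Step 5: ED = E_pack / m_pack = 448.26 / 1.541 = 290.9 Wh/kg

290.9 Wh/kg


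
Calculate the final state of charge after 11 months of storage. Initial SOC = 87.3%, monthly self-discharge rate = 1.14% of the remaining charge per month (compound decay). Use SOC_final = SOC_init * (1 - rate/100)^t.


decay = (1 - 1.14/100)^11 = 0.88151
SOC_final = 87.3 * 0.88151 = 76.96%

76.96%


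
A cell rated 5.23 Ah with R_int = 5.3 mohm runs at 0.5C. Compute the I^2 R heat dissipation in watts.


Convert: R = 5.3 mohm = 0.0053 ohm
Step 1: I = C_rate * capacity = 0.5 * 5.23 = 2.615 A
Step 2: Q = I^2 * R = 2.615^2 * 0.0053 = 6.8382 * 0.0053 = 0.03624 W

0.03624 W


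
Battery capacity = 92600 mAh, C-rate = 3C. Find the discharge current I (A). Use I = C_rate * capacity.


Convert: capacity = 92600 mAh = 92.6 Ah
I = C_rate * capacity = 3 * 92.6 = 277.8 A

277.8 A


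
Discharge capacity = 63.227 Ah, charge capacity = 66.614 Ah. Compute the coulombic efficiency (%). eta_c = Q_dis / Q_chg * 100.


eta_c = Q_dis / Q_chg * 100 = 63.227 / 66.614 * 100 = 94.92%

94.92%


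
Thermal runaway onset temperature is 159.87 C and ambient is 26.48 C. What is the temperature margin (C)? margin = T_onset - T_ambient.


Safety margin = 159.87 C - 26.48 C = 133.39 C

133.39 C


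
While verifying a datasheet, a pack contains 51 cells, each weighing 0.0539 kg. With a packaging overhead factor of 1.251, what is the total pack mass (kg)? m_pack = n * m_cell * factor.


m_pack = n * m_cell * overhead = 51 * 0.0539 * 1.251 = 3.439 kg

3.439 kg


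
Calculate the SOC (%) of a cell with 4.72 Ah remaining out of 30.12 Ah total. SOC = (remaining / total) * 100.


SOC% = 4.72 / 30.12 * 100 = 15.67%

15.67%


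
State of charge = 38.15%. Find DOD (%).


Complement of SOC: DOD = 100% - 38.15% = 61.85%

61.85%


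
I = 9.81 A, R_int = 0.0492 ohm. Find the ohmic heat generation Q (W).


I^2 = 96.236
Q = 96.236 * 0.0492 = 4.735 W

4.735 W


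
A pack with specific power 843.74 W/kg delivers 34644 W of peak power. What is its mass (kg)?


m = P / SP = 34644 / 843.74 = 41.06 kg

41.06 kg


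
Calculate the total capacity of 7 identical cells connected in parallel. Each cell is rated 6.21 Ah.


C_total = 7 * 6.21 = 43.47 Ah

43.47 Ah


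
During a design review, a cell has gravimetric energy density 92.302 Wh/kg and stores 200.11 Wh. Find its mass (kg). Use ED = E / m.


m = E / ED = 200.11 / 92.302 = 2.168 kg

2.168 kg


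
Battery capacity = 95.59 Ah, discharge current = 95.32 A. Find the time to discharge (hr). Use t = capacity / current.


Runtime = 95.59 Ah / 95.32 A = 1.003 hr

1.003 hr


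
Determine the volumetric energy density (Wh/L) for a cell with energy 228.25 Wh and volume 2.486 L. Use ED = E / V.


ED = E / V = 228.25 / 2.486 = 91.81 Wh/L

91.81 Wh/L


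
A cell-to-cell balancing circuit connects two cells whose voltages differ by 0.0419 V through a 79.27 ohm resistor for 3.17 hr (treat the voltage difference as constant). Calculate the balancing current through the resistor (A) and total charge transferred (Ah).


First, Ohm's law: I_bal = 0.0419 V / 79.27 ohm = 5.2857e-04 A
Then Q = I * t = 5.2857e-04 A * 3.17 hr = 0.001676 Ah

I=5.2857e-04 A, Q=0.001676 Ah


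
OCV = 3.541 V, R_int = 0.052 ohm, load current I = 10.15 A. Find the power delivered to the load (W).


Step 1: V_terminal = OCV - I*R = 3.541 - 10.15 * 0.052 = 3.0132 V
Step 2: P_out = V_terminal * I = 3.0132 * 10.15 = 30.58 W

30.58 W
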